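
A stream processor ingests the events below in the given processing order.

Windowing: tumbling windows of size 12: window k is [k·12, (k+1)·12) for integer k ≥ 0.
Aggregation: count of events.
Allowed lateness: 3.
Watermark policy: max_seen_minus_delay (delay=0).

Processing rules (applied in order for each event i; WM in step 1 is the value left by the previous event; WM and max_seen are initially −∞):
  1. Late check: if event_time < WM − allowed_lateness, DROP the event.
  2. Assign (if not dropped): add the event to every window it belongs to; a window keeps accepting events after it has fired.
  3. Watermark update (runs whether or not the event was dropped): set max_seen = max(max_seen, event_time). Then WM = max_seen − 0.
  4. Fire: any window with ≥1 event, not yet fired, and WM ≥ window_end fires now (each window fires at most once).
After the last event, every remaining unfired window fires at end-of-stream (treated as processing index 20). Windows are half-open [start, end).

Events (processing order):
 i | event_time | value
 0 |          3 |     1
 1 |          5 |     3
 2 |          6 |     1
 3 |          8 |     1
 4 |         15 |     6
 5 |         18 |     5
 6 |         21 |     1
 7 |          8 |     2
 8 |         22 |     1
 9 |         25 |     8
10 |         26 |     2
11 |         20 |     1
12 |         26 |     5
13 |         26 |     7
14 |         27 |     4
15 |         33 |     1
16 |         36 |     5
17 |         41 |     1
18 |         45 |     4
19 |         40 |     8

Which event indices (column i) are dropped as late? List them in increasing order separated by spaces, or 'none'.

i=0 t=3 v=1: → [0,12); WM=3
i=1 t=5 v=3: → [0,12); WM=5
i=2 t=6 v=1: → [0,12); WM=6
i=3 t=8 v=1: → [0,12); WM=8
i=4 t=15 v=6: → [12,24); WM=15; [0,12) fires=4
i=5 t=18 v=5: → [12,24); WM=18
i=6 t=21 v=1: → [12,24); WM=21
i=7 t=8 v=2: DROP (t<21-3); WM=21
i=8 t=22 v=1: → [12,24); WM=22
i=9 t=25 v=8: → [24,36); WM=25; [12,24) fires=4
i=10 t=26 v=2: → [24,36); WM=26
i=11 t=20 v=1: DROP (t<26-3); WM=26
i=12 t=26 v=5: → [24,36); WM=26
i=13 t=26 v=7: → [24,36); WM=26
i=14 t=27 v=4: → [24,36); WM=27
i=15 t=33 v=1: → [24,36); WM=33
i=16 t=36 v=5: → [36,48); WM=36; [24,36) fires=6
i=17 t=41 v=1: → [36,48); WM=41
i=18 t=45 v=4: → [36,48); WM=45
i=19 t=40 v=8: DROP (t<45-3); WM=45

7 11 19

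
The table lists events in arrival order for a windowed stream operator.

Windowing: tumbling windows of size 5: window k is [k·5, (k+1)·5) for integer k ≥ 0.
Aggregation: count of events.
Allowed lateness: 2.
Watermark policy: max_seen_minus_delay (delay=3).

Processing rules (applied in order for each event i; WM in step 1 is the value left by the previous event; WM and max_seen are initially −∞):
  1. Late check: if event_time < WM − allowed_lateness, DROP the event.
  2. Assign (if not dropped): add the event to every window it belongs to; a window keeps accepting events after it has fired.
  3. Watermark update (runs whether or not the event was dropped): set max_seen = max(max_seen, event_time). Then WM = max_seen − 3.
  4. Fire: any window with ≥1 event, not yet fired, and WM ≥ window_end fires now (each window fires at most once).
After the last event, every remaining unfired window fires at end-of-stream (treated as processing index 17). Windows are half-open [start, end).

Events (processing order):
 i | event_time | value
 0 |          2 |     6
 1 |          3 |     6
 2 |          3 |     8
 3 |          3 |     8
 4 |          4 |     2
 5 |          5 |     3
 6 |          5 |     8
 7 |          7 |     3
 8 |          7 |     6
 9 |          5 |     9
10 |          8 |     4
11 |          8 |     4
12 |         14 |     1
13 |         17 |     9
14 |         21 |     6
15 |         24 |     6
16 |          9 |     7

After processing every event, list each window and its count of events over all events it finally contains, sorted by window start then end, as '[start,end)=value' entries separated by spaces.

[0,5)=5 [5,10)=7 [10,15)=1 [15,20)=1 [20,25)=2

i=0 t=2 v=6: → [0,5); WM=-1
i=1 t=3 v=6: → [0,5); WM=0
i=2 t=3 v=8: → [0,5); WM=0
i=3 t=3 v=8: → [0,5); WM=0
i=4 t=4 v=2: → [0,5); WM=1
i=5 t=5 v=3: → [5,10); WM=2
i=6 t=5 v=8: → [5,10); WM=2
i=7 t=7 v=3: → [5,10); WM=4
i=8 t=7 v=6: → [5,10); WM=4
i=9 t=5 v=9: → [5,10); WM=4
i=10 t=8 v=4: → [5,10); WM=5; [0,5) fires=5
i=11 t=8 v=4: → [5,10); WM=5
i=12 t=14 v=1: → [10,15); WM=11; [5,10) fires=7
i=13 t=17 v=9: → [15,20); WM=14
i=14 t=21 v=6: → [20,25); WM=18; [10,15) fires=1
i=15 t=24 v=6: → [20,25); WM=21; [15,20) fires=1
i=16 t=9 v=7: DROP (t<21-2); WM=21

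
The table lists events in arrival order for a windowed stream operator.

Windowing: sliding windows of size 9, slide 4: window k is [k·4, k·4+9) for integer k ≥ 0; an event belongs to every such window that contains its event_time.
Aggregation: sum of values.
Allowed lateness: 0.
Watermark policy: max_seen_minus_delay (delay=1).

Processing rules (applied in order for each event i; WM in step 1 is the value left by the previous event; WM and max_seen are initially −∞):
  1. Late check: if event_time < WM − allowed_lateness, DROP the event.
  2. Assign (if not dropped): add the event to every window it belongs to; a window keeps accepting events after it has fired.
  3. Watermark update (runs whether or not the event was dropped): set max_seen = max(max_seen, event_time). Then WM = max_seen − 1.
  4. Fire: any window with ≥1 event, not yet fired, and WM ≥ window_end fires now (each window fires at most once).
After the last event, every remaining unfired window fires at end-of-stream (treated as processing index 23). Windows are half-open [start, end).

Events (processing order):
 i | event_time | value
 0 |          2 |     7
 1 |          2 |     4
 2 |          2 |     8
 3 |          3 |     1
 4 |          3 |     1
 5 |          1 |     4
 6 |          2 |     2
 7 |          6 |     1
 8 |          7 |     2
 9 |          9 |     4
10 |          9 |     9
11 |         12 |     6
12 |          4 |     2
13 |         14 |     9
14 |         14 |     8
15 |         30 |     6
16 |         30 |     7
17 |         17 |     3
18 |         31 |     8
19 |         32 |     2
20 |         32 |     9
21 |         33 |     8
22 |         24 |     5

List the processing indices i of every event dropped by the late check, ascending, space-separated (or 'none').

i=0 t=2 v=7: → [0,9); WM=1
i=1 t=2 v=4: → [0,9); WM=1
i=2 t=2 v=8: → [0,9); WM=1
i=3 t=3 v=1: → [0,9); WM=2
i=4 t=3 v=1: → [0,9); WM=2
i=5 t=1 v=4: DROP (t<2-0); WM=2
i=6 t=2 v=2: → [0,9); WM=2
i=7 t=6 v=1: → [4,13),[0,9); WM=5
i=8 t=7 v=2: → [4,13),[0,9); WM=6
i=9 t=9 v=4: → [8,17),[4,13); WM=8
i=10 t=9 v=9: → [8,17),[4,13); WM=8
i=11 t=12 v=6: → [12,21),[8,17),[4,13); WM=11; [0,9) fires=26
i=12 t=4 v=2: DROP (t<11-0); WM=11
i=13 t=14 v=9: → [12,21),[8,17); WM=13; [4,13) fires=22
i=14 t=14 v=8: → [12,21),[8,17); WM=13
i=15 t=30 v=6: → [28,37),[24,33); WM=29; [8,17) fires=36 [12,21) fires=23
i=16 t=30 v=7: → [28,37),[24,33); WM=29
i=17 t=17 v=3: DROP (t<29-0); WM=29
i=18 t=31 v=8: → [28,37),[24,33); WM=30
i=19 t=32 v=2: → [32,41),[28,37),[24,33); WM=31
i=20 t=32 v=9: → [32,41),[28,37),[24,33); WM=31
i=21 t=33 v=8: → [32,41),[28,37); WM=32
i=22 t=24 v=5: DROP (t<32-0); WM=32

5 12 17 22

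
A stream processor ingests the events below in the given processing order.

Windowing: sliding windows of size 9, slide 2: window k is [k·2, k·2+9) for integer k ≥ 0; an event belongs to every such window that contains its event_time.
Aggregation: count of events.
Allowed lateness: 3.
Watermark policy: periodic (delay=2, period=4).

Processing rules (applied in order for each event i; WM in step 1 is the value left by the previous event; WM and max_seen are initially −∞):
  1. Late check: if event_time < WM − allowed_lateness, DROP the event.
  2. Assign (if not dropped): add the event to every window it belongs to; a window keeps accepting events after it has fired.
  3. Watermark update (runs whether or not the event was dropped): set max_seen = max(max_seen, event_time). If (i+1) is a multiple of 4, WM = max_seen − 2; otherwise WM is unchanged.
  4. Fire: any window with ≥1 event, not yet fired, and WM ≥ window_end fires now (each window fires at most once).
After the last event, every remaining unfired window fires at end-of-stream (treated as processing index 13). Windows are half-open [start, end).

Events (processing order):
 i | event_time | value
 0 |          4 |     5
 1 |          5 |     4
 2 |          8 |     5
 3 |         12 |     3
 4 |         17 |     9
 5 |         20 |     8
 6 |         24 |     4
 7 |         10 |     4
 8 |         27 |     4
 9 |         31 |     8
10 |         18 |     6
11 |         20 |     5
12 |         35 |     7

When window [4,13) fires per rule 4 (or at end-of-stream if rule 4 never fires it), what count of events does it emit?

5

i=0 t=4 v=5: → [4,13),[2,11),[0,9); WM=−∞
i=1 t=5 v=4: → [4,13),[2,11),[0,9); WM=−∞
i=2 t=8 v=5: → [8,17),[6,15),[4,13),[2,11),[0,9); WM=−∞
i=3 t=12 v=3: → [12,21),[10,19),[8,17),[6,15),[4,13); WM=10; [0,9) fires=3
i=4 t=17 v=9: → [16,25),[14,23),[12,21),[10,19); WM=10
i=5 t=20 v=8: → [20,29),[18,27),[16,25),[14,23),[12,21); WM=10
i=6 t=24 v=4: → [24,33),[22,31),[20,29),[18,27),[16,25); WM=10
i=7 t=10 v=4: → [10,19),[8,17),[6,15),[4,13),[2,11); WM=22; [2,11) fires=4 [4,13) fires=5 [6,15) fires=3 [8,17) fires=3 [10,19) fires=3 [12,21) fires=3
i=8 t=27 v=4: → [26,35),[24,33),[22,31),[20,29); WM=22
i=9 t=31 v=8: → [30,39),[28,37),[26,35),[24,33); WM=22
i=10 t=18 v=6: DROP (t<22-3); WM=22
i=11 t=20 v=5: → [20,29),[18,27),[16,25),[14,23),[12,21); WM=29; [14,23) fires=3 [16,25) fires=4 [18,27) fires=3 [20,29) fires=4
i=12 t=35 v=7: → [34,43),[32,41),[30,39),[28,37); WM=29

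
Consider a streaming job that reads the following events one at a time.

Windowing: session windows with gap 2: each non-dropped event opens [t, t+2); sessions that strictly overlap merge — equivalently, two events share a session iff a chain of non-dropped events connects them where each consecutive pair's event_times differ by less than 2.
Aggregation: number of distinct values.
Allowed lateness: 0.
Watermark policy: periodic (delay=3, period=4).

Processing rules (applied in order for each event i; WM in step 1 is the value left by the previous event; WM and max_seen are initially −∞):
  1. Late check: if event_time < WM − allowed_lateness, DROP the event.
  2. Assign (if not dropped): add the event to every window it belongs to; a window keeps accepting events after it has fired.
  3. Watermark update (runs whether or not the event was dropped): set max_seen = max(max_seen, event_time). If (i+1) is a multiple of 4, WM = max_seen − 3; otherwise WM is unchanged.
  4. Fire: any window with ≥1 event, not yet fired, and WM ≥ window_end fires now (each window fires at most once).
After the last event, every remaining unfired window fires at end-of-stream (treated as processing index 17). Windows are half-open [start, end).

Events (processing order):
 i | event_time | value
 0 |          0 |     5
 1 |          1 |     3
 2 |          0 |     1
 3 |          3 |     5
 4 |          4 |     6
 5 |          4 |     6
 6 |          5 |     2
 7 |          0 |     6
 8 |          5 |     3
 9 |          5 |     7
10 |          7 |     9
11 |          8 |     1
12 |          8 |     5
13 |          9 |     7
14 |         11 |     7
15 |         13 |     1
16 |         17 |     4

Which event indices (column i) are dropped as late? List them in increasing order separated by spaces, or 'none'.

none

i=0 t=0 v=5: → [0,2); WM=−∞
i=1 t=1 v=3: → [0,3); WM=−∞
i=2 t=0 v=1: → [0,3); WM=−∞
i=3 t=3 v=5: → [3,5); WM=0
i=4 t=4 v=6: → [3,6); WM=0
i=5 t=4 v=6: → [3,6); WM=0
i=6 t=5 v=2: → [3,7); WM=0
i=7 t=0 v=6: → [0,3); WM=2
i=8 t=5 v=3: → [3,7); WM=2
i=9 t=5 v=7: → [3,7); WM=2
i=10 t=7 v=9: → [7,9); WM=2
i=11 t=8 v=1: → [7,10); WM=5
i=12 t=8 v=5: → [7,10); WM=5
i=13 t=9 v=7: → [7,11); WM=5
i=14 t=11 v=7: → [11,13); WM=5
i=15 t=13 v=1: → [13,15); WM=10
i=16 t=17 v=4: → [17,19); WM=10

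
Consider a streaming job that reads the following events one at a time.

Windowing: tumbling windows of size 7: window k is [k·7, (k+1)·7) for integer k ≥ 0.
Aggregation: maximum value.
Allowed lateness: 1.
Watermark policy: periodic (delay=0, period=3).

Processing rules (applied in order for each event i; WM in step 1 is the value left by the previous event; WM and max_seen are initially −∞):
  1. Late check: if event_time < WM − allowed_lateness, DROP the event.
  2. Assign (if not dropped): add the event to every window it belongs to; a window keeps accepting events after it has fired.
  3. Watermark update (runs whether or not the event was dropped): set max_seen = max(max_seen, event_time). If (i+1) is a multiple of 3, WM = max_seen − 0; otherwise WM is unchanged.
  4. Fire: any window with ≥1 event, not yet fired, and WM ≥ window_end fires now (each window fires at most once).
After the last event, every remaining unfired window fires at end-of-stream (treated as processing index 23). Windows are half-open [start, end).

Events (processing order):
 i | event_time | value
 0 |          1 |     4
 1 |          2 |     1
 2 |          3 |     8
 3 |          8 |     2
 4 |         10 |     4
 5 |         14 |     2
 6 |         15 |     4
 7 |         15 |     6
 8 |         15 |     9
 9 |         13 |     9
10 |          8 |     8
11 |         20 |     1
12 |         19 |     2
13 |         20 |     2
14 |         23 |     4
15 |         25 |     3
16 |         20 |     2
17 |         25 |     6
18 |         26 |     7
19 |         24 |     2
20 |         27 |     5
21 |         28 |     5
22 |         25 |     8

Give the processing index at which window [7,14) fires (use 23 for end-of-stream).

5

i=0 t=1 v=4: → [0,7); WM=−∞
i=1 t=2 v=1: → [0,7); WM=−∞
i=2 t=3 v=8: → [0,7); WM=3
i=3 t=8 v=2: → [7,14); WM=3
i=4 t=10 v=4: → [7,14); WM=3
i=5 t=14 v=2: → [14,21); WM=14; [0,7) fires=8 [7,14) fires=4
i=6 t=15 v=4: → [14,21); WM=14
i=7 t=15 v=6: → [14,21); WM=14
i=8 t=15 v=9: → [14,21); WM=15
i=9 t=13 v=9: DROP (t<15-1); WM=15
i=10 t=8 v=8: DROP (t<15-1); WM=15
i=11 t=20 v=1: → [14,21); WM=20
i=12 t=19 v=2: → [14,21); WM=20
i=13 t=20 v=2: → [14,21); WM=20
i=14 t=23 v=4: → [21,28); WM=23; [14,21) fires=9
i=15 t=25 v=3: → [21,28); WM=23
i=16 t=20 v=2: DROP (t<23-1); WM=23
i=17 t=25 v=6: → [21,28); WM=25
i=18 t=26 v=7: → [21,28); WM=25
i=19 t=24 v=2: → [21,28); WM=25
i=20 t=27 v=5: → [21,28); WM=27
i=21 t=28 v=5: → [28,35); WM=27
i=22 t=25 v=8: DROP (t<27-1); WM=27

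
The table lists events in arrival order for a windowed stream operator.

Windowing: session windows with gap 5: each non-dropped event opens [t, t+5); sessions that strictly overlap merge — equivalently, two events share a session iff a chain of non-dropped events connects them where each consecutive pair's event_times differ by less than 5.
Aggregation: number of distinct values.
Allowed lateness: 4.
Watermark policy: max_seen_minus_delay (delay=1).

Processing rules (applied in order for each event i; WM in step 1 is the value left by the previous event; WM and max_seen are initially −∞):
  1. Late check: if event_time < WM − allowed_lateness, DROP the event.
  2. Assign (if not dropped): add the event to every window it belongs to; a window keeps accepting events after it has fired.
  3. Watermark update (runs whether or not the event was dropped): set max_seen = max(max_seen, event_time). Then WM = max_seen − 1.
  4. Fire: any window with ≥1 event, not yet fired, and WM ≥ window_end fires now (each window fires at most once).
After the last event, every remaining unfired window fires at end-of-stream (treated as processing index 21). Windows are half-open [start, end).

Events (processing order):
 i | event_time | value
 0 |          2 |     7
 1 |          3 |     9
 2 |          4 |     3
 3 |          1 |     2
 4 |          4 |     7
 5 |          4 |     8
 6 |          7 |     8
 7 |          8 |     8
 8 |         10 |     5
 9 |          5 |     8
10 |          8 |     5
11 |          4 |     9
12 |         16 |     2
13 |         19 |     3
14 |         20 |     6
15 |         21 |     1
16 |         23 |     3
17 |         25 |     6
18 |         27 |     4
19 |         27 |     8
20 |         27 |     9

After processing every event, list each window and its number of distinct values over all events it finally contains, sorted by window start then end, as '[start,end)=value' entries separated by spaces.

i=0 t=2 v=7: → [2,7); WM=1
i=1 t=3 v=9: → [2,8); WM=2
i=2 t=4 v=3: → [2,9); WM=3
i=3 t=1 v=2: → [1,9); WM=3
i=4 t=4 v=7: → [1,9); WM=3
i=5 t=4 v=8: → [1,9); WM=3
i=6 t=7 v=8: → [1,12); WM=6
i=7 t=8 v=8: → [1,13); WM=7
i=8 t=10 v=5: → [1,15); WM=9
i=9 t=5 v=8: → [1,15); WM=9
i=10 t=8 v=5: → [1,15); WM=9
i=11 t=4 v=9: DROP (t<9-4); WM=9
i=12 t=16 v=2: → [16,21); WM=15
i=13 t=19 v=3: → [16,24); WM=18
i=14 t=20 v=6: → [16,25); WM=19
i=15 t=21 v=1: → [16,26); WM=20
i=16 t=23 v=3: → [16,28); WM=22
i=17 t=25 v=6: → [16,30); WM=24
i=18 t=27 v=4: → [16,32); WM=26
i=19 t=27 v=8: → [16,32); WM=26
i=20 t=27 v=9: → [16,32); WM=26

[1,15)=6 [16,32)=7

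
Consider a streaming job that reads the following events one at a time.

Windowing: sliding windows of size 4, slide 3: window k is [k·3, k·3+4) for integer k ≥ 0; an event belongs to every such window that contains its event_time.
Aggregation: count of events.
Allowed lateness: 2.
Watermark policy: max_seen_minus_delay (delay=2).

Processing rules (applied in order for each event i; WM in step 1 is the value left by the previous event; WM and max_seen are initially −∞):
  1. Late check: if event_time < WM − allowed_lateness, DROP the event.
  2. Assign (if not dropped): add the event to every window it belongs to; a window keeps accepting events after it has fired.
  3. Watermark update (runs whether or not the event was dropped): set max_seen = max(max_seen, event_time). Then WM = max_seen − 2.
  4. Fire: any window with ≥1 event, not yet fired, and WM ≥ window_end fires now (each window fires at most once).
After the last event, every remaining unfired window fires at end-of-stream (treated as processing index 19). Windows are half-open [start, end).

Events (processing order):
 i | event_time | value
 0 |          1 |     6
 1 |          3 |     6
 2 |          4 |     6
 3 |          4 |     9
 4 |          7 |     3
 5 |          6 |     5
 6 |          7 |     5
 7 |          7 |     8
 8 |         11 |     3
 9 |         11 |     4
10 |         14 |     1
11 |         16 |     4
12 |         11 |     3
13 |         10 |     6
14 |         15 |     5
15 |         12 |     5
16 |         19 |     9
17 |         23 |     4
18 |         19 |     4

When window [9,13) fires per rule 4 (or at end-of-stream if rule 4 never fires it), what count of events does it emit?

2

i=0 t=1 v=6: → [0,4); WM=-1
i=1 t=3 v=6: → [3,7),[0,4); WM=1
i=2 t=4 v=6: → [3,7); WM=2
i=3 t=4 v=9: → [3,7); WM=2
i=4 t=7 v=3: → [6,10); WM=5; [0,4) fires=2
i=5 t=6 v=5: → [6,10),[3,7); WM=5
i=6 t=7 v=5: → [6,10); WM=5
i=7 t=7 v=8: → [6,10); WM=5
i=8 t=11 v=3: → [9,13); WM=9; [3,7) fires=4
i=9 t=11 v=4: → [9,13); WM=9
i=10 t=14 v=1: → [12,16); WM=12; [6,10) fires=4
i=11 t=16 v=4: → [15,19); WM=14; [9,13) fires=2
i=12 t=11 v=3: DROP (t<14-2); WM=14
i=13 t=10 v=6: DROP (t<14-2); WM=14
i=14 t=15 v=5: → [15,19),[12,16); WM=14
i=15 t=12 v=5: → [12,16),[9,13); WM=14
i=16 t=19 v=9: → [18,22); WM=17; [12,16) fires=3
i=17 t=23 v=4: → [21,25); WM=21; [15,19) fires=2
i=18 t=19 v=4: → [18,22); WM=21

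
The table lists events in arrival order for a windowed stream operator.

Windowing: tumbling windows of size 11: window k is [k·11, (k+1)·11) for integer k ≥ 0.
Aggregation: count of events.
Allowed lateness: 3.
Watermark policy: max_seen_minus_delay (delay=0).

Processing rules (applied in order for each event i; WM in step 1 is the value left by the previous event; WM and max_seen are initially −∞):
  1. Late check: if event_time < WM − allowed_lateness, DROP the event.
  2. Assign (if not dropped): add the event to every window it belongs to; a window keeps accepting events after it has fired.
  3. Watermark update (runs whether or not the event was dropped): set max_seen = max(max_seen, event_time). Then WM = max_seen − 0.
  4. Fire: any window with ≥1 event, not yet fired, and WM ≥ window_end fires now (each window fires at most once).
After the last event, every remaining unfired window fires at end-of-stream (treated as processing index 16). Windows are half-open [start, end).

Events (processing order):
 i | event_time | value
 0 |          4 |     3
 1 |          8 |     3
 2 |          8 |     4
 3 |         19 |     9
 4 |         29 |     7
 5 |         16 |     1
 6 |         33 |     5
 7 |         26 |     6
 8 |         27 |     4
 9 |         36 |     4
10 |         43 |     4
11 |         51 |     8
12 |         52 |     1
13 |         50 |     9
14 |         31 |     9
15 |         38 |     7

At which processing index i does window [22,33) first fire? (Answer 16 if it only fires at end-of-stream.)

i=0 t=4 v=3: → [0,11); WM=4
i=1 t=8 v=3: → [0,11); WM=8
i=2 t=8 v=4: → [0,11); WM=8
i=3 t=19 v=9: → [11,22); WM=19; [0,11) fires=3
i=4 t=29 v=7: → [22,33); WM=29; [11,22) fires=1
i=5 t=16 v=1: DROP (t<29-3); WM=29
i=6 t=33 v=5: → [33,44); WM=33; [22,33) fires=1
i=7 t=26 v=6: DROP (t<33-3); WM=33
i=8 t=27 v=4: DROP (t<33-3); WM=33
i=9 t=36 v=4: → [33,44); WM=36
i=10 t=43 v=4: → [33,44); WM=43
i=11 t=51 v=8: → [44,55); WM=51; [33,44) fires=3
i=12 t=52 v=1: → [44,55); WM=52
i=13 t=50 v=9: → [44,55); WM=52
i=14 t=31 v=9: DROP (t<52-3); WM=52
i=15 t=38 v=7: DROP (t<52-3); WM=52

6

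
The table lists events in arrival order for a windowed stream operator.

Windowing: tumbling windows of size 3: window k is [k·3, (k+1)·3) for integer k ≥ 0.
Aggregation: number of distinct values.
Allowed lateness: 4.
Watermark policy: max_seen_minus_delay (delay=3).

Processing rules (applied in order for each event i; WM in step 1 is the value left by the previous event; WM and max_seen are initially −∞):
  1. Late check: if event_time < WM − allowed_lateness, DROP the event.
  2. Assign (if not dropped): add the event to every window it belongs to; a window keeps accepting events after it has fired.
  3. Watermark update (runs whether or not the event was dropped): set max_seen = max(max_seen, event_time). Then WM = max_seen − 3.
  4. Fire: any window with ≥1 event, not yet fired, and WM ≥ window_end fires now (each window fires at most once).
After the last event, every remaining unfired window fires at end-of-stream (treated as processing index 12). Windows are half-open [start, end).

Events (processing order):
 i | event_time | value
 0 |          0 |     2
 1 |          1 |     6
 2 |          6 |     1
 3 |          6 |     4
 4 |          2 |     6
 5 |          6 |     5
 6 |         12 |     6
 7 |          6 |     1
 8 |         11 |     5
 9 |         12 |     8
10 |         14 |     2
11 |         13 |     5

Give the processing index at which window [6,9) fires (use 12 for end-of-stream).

i=0 t=0 v=2: → [0,3); WM=-3
i=1 t=1 v=6: → [0,3); WM=-2
i=2 t=6 v=1: → [6,9); WM=3; [0,3) fires=2
i=3 t=6 v=4: → [6,9); WM=3
i=4 t=2 v=6: → [0,3); WM=3
i=5 t=6 v=5: → [6,9); WM=3
i=6 t=12 v=6: → [12,15); WM=9; [6,9) fires=3
i=7 t=6 v=1: → [6,9); WM=9
i=8 t=11 v=5: → [9,12); WM=9
i=9 t=12 v=8: → [12,15); WM=9
i=10 t=14 v=2: → [12,15); WM=11
i=11 t=13 v=5: → [12,15); WM=11

6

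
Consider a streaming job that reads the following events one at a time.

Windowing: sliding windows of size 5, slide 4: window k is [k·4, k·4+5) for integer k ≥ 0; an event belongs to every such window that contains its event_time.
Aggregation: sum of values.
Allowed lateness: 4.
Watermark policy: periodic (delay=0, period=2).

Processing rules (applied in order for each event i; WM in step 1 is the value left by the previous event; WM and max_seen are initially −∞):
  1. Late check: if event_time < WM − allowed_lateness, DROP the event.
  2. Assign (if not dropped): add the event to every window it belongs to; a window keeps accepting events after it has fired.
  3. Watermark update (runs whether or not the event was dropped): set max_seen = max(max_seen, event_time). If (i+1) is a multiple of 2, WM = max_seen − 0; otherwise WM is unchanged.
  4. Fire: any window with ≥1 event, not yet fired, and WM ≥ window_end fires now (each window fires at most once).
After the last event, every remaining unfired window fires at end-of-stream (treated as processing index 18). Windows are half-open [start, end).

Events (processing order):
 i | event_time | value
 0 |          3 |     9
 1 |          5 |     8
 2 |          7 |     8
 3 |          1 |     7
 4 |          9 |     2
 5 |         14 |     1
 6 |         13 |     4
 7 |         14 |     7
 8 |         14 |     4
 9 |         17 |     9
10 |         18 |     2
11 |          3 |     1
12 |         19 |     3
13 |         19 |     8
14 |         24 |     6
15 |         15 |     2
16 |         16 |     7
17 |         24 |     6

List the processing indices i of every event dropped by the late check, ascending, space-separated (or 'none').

11 16

i=0 t=3 v=9: → [0,5); WM=−∞
i=1 t=5 v=8: → [4,9); WM=5; [0,5) fires=9
i=2 t=7 v=8: → [4,9); WM=5
i=3 t=1 v=7: → [0,5); WM=7
i=4 t=9 v=2: → [8,13); WM=7
i=5 t=14 v=1: → [12,17); WM=14; [4,9) fires=16 [8,13) fires=2
i=6 t=13 v=4: → [12,17); WM=14
i=7 t=14 v=7: → [12,17); WM=14
i=8 t=14 v=4: → [12,17); WM=14
i=9 t=17 v=9: → [16,21); WM=17; [12,17) fires=16
i=10 t=18 v=2: → [16,21); WM=17
i=11 t=3 v=1: DROP (t<17-4); WM=18
i=12 t=19 v=3: → [16,21); WM=18
i=13 t=19 v=8: → [16,21); WM=19
i=14 t=24 v=6: → [24,29),[20,25); WM=19
i=15 t=15 v=2: → [12,17); WM=24; [16,21) fires=22
i=16 t=16 v=7: DROP (t<24-4); WM=24
i=17 t=24 v=6: → [24,29),[20,25); WM=24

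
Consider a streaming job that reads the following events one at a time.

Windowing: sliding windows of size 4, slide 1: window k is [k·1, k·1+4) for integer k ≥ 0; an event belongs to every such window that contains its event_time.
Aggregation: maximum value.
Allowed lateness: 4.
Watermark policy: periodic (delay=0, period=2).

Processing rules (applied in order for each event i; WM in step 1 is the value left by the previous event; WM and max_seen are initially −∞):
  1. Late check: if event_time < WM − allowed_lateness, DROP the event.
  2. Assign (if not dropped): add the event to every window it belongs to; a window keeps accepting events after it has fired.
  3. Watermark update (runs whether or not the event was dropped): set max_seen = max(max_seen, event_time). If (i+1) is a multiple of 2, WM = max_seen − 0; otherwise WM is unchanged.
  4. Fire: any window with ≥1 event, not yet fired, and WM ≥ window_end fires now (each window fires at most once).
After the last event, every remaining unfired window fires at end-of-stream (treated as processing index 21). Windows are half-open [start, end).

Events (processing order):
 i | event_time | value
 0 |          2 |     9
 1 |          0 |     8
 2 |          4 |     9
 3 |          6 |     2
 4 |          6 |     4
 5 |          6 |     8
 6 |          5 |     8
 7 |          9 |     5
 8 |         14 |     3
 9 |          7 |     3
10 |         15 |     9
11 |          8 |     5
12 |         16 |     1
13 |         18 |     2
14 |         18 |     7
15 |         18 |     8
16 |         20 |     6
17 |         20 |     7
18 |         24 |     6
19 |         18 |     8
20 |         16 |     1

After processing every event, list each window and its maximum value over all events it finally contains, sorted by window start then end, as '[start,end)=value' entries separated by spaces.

[0,4)=9 [1,5)=9 [2,6)=9 [3,7)=9 [4,8)=9 [5,9)=8 [6,10)=8 [7,11)=5 [8,12)=5 [9,13)=5 [11,15)=3 [12,16)=9 [13,17)=9 [14,18)=9 [15,19)=9 [16,20)=8 [17,21)=8 [18,22)=8 [19,23)=7 [20,24)=7 [21,25)=6 [22,26)=6 [23,27)=6 [24,28)=6

i=0 t=2 v=9: → [2,6),[1,5),[0,4); WM=−∞
i=1 t=0 v=8: → [0,4); WM=2
i=2 t=4 v=9: → [4,8),[3,7),[2,6),[1,5); WM=2
i=3 t=6 v=2: → [6,10),[5,9),[4,8),[3,7); WM=6; [0,4) fires=9 [1,5) fires=9 [2,6) fires=9
i=4 t=6 v=4: → [6,10),[5,9),[4,8),[3,7); WM=6
i=5 t=6 v=8: → [6,10),[5,9),[4,8),[3,7); WM=6
i=6 t=5 v=8: → [5,9),[4,8),[3,7),[2,6); WM=6
i=7 t=9 v=5: → [9,13),[8,12),[7,11),[6,10); WM=9; [3,7) fires=9 [4,8) fires=9 [5,9) fires=8
i=8 t=14 v=3: → [14,18),[13,17),[12,16),[11,15); WM=9
i=9 t=7 v=3: → [7,11),[6,10),[5,9),[4,8); WM=14; [6,10) fires=8 [7,11) fires=5 [8,12) fires=5 [9,13) fires=5
i=10 t=15 v=9: → [15,19),[14,18),[13,17),[12,16); WM=14
i=11 t=8 v=5: DROP (t<14-4); WM=15; [11,15) fires=3
i=12 t=16 v=1: → [16,20),[15,19),[14,18),[13,17); WM=15
i=13 t=18 v=2: → [18,22),[17,21),[16,20),[15,19); WM=18; [12,16) fires=9 [13,17) fires=9 [14,18) fires=9
i=14 t=18 v=7: → [18,22),[17,21),[16,20),[15,19); WM=18
i=15 t=18 v=8: → [18,22),[17,21),[16,20),[15,19); WM=18
i=16 t=20 v=6: → [20,24),[19,23),[18,22),[17,21); WM=18
i=17 t=20 v=7: → [20,24),[19,23),[18,22),[17,21); WM=20; [15,19) fires=9 [16,20) fires=8
i=18 t=24 v=6: → [24,28),[23,27),[22,26),[21,25); WM=20
i=19 t=18 v=8: → [18,22),[17,21),[16,20),[15,19); WM=24; [17,21) fires=8 [18,22) fires=8 [19,23) fires=7 [20,24) fires=7
i=20 t=16 v=1: DROP (t<24-4); WM=24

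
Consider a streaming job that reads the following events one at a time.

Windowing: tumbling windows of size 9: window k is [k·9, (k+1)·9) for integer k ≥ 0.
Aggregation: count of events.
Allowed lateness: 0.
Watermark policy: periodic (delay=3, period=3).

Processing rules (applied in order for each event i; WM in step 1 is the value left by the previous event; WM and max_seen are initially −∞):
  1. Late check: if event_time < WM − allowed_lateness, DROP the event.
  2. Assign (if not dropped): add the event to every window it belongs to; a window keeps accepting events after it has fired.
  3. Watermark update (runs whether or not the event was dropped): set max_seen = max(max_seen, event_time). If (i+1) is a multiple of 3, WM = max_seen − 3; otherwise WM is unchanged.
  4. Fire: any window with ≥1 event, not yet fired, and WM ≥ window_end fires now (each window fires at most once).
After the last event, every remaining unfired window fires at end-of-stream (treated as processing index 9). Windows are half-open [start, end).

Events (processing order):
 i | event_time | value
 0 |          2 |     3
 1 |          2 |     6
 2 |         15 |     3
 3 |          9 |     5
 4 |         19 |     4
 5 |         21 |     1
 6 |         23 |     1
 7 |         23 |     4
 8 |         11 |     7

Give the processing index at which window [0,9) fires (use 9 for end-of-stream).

2

i=0 t=2 v=3: → [0,9); WM=−∞
i=1 t=2 v=6: → [0,9); WM=−∞
i=2 t=15 v=3: → [9,18); WM=12; [0,9) fires=2
i=3 t=9 v=5: DROP (t<12-0); WM=12
i=4 t=19 v=4: → [18,27); WM=12
i=5 t=21 v=1: → [18,27); WM=18; [9,18) fires=1
i=6 t=23 v=1: → [18,27); WM=18
i=7 t=23 v=4: → [18,27); WM=18
i=8 t=11 v=7: DROP (t<18-0); WM=20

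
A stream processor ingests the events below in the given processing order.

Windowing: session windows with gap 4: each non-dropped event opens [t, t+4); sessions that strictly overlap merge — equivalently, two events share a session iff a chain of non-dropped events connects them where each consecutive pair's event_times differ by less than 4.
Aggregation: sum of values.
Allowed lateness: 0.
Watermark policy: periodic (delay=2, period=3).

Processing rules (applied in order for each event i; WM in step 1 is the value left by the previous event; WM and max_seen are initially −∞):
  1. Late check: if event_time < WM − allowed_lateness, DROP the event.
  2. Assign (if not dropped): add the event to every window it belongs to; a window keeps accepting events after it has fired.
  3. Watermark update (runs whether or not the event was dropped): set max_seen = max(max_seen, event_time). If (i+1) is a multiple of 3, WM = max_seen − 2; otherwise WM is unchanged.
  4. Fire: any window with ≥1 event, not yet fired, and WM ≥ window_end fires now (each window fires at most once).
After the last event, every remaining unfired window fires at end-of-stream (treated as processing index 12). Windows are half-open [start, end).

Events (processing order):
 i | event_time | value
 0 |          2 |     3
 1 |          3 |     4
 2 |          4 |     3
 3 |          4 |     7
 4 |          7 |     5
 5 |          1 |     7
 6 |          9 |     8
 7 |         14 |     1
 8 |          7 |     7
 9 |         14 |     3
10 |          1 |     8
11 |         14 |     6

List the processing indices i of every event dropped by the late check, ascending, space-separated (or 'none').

5 10

i=0 t=2 v=3: → [2,6); WM=−∞
i=1 t=3 v=4: → [2,7); WM=−∞
i=2 t=4 v=3: → [2,8); WM=2
i=3 t=4 v=7: → [2,8); WM=2
i=4 t=7 v=5: → [2,11); WM=2
i=5 t=1 v=7: DROP (t<2-0); WM=5
i=6 t=9 v=8: → [2,13); WM=5
i=7 t=14 v=1: → [14,18); WM=5
i=8 t=7 v=7: → [2,13); WM=12
i=9 t=14 v=3: → [14,18); WM=12
i=10 t=1 v=8: DROP (t<12-0); WM=12
i=11 t=14 v=6: → [14,18); WM=12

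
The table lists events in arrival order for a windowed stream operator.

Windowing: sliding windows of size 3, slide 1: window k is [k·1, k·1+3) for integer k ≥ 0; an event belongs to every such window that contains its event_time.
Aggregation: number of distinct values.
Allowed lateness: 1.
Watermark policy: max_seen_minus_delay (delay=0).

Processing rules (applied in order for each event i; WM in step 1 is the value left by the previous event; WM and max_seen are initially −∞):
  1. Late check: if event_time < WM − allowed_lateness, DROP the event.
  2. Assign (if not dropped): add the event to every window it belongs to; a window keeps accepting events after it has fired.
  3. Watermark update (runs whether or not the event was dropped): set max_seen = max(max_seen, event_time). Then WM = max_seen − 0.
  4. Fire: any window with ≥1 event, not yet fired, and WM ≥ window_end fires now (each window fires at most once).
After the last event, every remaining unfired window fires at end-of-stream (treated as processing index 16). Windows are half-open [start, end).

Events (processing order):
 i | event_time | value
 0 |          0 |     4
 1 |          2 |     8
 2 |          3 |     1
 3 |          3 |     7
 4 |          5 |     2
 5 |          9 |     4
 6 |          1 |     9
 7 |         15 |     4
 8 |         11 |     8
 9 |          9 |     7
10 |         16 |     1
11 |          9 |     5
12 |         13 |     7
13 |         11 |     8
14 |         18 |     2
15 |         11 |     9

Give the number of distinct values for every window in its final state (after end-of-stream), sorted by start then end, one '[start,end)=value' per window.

[0,3)=2 [1,4)=3 [2,5)=3 [3,6)=3 [4,7)=1 [5,8)=1 [7,10)=1 [8,11)=1 [9,12)=1 [13,16)=1 [14,17)=2 [15,18)=2 [16,19)=2 [17,20)=1 [18,21)=1

i=0 t=0 v=4: → [0,3); WM=0
i=1 t=2 v=8: → [2,5),[1,4),[0,3); WM=2
i=2 t=3 v=1: → [3,6),[2,5),[1,4); WM=3; [0,3) fires=2
i=3 t=3 v=7: → [3,6),[2,5),[1,4); WM=3
i=4 t=5 v=2: → [5,8),[4,7),[3,6); WM=5; [1,4) fires=3 [2,5) fires=3
i=5 t=9 v=4: → [9,12),[8,11),[7,10); WM=9; [3,6) fires=3 [4,7) fires=1 [5,8) fires=1
i=6 t=1 v=9: DROP (t<9-1); WM=9
i=7 t=15 v=4: → [15,18),[14,17),[13,16); WM=15; [7,10) fires=1 [8,11) fires=1 [9,12) fires=1
i=8 t=11 v=8: DROP (t<15-1); WM=15
i=9 t=9 v=7: DROP (t<15-1); WM=15
i=10 t=16 v=1: → [16,19),[15,18),[14,17); WM=16; [13,16) fires=1
i=11 t=9 v=5: DROP (t<16-1); WM=16
i=12 t=13 v=7: DROP (t<16-1); WM=16
i=13 t=11 v=8: DROP (t<16-1); WM=16
i=14 t=18 v=2: → [18,21),[17,20),[16,19); WM=18; [14,17) fires=2 [15,18) fires=2
i=15 t=11 v=9: DROP (t<18-1); WM=18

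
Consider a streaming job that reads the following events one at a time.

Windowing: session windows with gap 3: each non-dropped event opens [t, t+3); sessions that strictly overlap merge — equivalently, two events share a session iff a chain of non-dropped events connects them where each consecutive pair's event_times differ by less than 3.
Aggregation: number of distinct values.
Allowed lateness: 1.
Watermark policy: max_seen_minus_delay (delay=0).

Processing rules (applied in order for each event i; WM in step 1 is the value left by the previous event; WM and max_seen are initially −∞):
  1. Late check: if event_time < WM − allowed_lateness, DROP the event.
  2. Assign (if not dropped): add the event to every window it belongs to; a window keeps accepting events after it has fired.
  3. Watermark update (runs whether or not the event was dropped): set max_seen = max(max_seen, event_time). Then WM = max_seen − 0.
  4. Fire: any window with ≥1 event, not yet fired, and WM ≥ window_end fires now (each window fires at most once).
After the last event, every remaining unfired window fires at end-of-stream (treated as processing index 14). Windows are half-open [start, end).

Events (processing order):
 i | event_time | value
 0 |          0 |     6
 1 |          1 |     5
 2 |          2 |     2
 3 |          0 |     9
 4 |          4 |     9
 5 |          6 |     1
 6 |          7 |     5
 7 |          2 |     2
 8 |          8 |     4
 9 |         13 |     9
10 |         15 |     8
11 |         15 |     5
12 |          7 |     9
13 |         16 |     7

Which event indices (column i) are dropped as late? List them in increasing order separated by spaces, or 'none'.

3 7 12

i=0 t=0 v=6: → [0,3); WM=0
i=1 t=1 v=5: → [0,4); WM=1
i=2 t=2 v=2: → [0,5); WM=2
i=3 t=0 v=9: DROP (t<2-1); WM=2
i=4 t=4 v=9: → [0,7); WM=4
i=5 t=6 v=1: → [0,9); WM=6
i=6 t=7 v=5: → [0,10); WM=7
i=7 t=2 v=2: DROP (t<7-1); WM=7
i=8 t=8 v=4: → [0,11); WM=8
i=9 t=13 v=9: → [13,16); WM=13
i=10 t=15 v=8: → [13,18); WM=15
i=11 t=15 v=5: → [13,18); WM=15
i=12 t=7 v=9: DROP (t<15-1); WM=15
i=13 t=16 v=7: → [13,19); WM=16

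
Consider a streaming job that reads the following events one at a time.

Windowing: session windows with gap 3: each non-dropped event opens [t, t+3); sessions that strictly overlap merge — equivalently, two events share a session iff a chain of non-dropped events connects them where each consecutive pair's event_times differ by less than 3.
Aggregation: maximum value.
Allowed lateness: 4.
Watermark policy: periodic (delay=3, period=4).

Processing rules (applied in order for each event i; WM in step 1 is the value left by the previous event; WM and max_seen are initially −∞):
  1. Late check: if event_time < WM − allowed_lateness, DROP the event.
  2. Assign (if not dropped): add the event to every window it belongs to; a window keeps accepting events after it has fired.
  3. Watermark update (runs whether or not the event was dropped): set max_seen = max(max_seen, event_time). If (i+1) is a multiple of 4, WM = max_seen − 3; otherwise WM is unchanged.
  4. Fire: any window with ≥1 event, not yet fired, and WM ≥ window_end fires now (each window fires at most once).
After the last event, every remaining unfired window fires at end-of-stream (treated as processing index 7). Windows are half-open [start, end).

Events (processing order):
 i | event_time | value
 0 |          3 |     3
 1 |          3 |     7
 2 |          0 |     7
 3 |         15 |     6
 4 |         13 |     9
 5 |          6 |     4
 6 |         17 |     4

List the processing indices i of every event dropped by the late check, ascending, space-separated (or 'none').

i=0 t=3 v=3: → [3,6); WM=−∞
i=1 t=3 v=7: → [3,6); WM=−∞
i=2 t=0 v=7: → [0,3); WM=−∞
i=3 t=15 v=6: → [15,18); WM=12
i=4 t=13 v=9: → [13,18); WM=12
i=5 t=6 v=4: DROP (t<12-4); WM=12
i=6 t=17 v=4: → [13,20); WM=12

5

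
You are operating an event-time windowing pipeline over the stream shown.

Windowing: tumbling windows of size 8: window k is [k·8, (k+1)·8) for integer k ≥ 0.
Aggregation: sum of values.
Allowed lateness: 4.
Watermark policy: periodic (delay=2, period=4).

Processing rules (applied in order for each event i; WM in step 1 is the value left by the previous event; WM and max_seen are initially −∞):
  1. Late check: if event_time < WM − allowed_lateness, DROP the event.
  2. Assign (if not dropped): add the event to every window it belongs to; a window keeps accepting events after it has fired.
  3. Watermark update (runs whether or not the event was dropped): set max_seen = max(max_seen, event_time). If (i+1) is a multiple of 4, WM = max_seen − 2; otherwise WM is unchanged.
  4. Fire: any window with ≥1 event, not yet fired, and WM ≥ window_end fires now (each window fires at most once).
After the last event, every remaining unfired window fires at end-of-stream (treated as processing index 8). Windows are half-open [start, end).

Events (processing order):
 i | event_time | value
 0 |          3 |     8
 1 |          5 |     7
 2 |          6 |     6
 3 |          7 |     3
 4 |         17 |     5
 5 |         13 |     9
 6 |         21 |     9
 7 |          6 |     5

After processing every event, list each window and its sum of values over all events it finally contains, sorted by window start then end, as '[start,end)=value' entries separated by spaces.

i=0 t=3 v=8: → [0,8); WM=−∞
i=1 t=5 v=7: → [0,8); WM=−∞
i=2 t=6 v=6: → [0,8); WM=−∞
i=3 t=7 v=3: → [0,8); WM=5
i=4 t=17 v=5: → [16,24); WM=5
i=5 t=13 v=9: → [8,16); WM=5
i=6 t=21 v=9: → [16,24); WM=5
i=7 t=6 v=5: → [0,8); WM=19; [0,8) fires=29 [8,16) fires=9

[0,8)=29 [8,16)=9 [16,24)=14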